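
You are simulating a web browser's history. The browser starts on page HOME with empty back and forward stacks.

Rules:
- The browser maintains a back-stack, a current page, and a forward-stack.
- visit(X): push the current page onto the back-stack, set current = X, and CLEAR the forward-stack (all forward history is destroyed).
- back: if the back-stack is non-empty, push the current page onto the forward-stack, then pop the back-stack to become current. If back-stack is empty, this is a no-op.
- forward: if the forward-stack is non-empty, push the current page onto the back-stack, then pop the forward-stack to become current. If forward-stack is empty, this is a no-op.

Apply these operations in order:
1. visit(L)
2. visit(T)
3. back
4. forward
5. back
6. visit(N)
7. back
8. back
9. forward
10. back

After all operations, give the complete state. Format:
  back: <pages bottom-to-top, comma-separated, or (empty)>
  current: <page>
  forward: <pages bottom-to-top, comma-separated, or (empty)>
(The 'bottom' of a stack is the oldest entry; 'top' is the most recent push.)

After 1 (visit(L)): cur=L back=1 fwd=0
After 2 (visit(T)): cur=T back=2 fwd=0
After 3 (back): cur=L back=1 fwd=1
After 4 (forward): cur=T back=2 fwd=0
After 5 (back): cur=L back=1 fwd=1
After 6 (visit(N)): cur=N back=2 fwd=0
After 7 (back): cur=L back=1 fwd=1
After 8 (back): cur=HOME back=0 fwd=2
After 9 (forward): cur=L back=1 fwd=1
After 10 (back): cur=HOME back=0 fwd=2

Answer: back: (empty)
current: HOME
forward: N,L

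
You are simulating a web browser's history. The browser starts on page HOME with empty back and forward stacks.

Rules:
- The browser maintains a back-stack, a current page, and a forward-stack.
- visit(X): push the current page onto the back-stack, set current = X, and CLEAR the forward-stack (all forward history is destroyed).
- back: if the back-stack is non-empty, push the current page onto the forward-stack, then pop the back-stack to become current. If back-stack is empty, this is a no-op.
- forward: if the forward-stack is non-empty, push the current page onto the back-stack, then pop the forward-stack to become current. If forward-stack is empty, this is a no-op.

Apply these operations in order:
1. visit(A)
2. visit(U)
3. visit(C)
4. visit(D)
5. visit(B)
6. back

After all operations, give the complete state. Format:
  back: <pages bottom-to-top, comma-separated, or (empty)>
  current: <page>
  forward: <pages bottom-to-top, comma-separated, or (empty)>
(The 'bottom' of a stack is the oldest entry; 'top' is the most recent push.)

After 1 (visit(A)): cur=A back=1 fwd=0
After 2 (visit(U)): cur=U back=2 fwd=0
After 3 (visit(C)): cur=C back=3 fwd=0
After 4 (visit(D)): cur=D back=4 fwd=0
After 5 (visit(B)): cur=B back=5 fwd=0
After 6 (back): cur=D back=4 fwd=1

Answer: back: HOME,A,U,C
current: D
forward: B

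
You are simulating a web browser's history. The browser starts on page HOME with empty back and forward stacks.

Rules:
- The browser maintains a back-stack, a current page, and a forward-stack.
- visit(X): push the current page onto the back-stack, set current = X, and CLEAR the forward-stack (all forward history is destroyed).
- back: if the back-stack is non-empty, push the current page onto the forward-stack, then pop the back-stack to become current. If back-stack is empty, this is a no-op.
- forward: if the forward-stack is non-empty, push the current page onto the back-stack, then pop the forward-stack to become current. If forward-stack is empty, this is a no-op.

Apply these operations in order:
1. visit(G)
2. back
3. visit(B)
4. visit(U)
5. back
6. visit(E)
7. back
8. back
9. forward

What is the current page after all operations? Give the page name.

Answer: B

Derivation:
After 1 (visit(G)): cur=G back=1 fwd=0
After 2 (back): cur=HOME back=0 fwd=1
After 3 (visit(B)): cur=B back=1 fwd=0
After 4 (visit(U)): cur=U back=2 fwd=0
After 5 (back): cur=B back=1 fwd=1
After 6 (visit(E)): cur=E back=2 fwd=0
After 7 (back): cur=B back=1 fwd=1
After 8 (back): cur=HOME back=0 fwd=2
After 9 (forward): cur=B back=1 fwd=1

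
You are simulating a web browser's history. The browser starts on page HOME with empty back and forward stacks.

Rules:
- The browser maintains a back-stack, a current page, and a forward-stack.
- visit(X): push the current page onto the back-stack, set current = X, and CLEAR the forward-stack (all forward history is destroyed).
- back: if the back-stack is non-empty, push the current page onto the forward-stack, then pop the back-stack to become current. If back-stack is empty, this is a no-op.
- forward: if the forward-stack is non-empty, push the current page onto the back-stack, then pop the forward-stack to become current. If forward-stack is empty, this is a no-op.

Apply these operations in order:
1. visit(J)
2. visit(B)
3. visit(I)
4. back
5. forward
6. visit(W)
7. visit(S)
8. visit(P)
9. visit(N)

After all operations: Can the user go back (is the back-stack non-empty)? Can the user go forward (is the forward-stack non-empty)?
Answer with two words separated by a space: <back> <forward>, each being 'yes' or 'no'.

Answer: yes no

Derivation:
After 1 (visit(J)): cur=J back=1 fwd=0
After 2 (visit(B)): cur=B back=2 fwd=0
After 3 (visit(I)): cur=I back=3 fwd=0
After 4 (back): cur=B back=2 fwd=1
After 5 (forward): cur=I back=3 fwd=0
After 6 (visit(W)): cur=W back=4 fwd=0
After 7 (visit(S)): cur=S back=5 fwd=0
After 8 (visit(P)): cur=P back=6 fwd=0
After 9 (visit(N)): cur=N back=7 fwd=0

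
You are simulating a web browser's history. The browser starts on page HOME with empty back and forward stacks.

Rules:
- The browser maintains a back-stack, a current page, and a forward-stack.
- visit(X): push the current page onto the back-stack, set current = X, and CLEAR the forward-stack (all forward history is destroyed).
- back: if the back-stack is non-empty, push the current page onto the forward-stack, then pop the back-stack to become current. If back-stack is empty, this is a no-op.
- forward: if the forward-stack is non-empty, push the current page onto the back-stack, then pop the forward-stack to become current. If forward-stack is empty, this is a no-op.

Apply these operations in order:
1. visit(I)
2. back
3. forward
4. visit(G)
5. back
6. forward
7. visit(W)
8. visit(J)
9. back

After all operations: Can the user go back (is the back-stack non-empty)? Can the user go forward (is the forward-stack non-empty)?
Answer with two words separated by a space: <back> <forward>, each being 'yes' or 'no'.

Answer: yes yes

Derivation:
After 1 (visit(I)): cur=I back=1 fwd=0
After 2 (back): cur=HOME back=0 fwd=1
After 3 (forward): cur=I back=1 fwd=0
After 4 (visit(G)): cur=G back=2 fwd=0
After 5 (back): cur=I back=1 fwd=1
After 6 (forward): cur=G back=2 fwd=0
After 7 (visit(W)): cur=W back=3 fwd=0
After 8 (visit(J)): cur=J back=4 fwd=0
After 9 (back): cur=W back=3 fwd=1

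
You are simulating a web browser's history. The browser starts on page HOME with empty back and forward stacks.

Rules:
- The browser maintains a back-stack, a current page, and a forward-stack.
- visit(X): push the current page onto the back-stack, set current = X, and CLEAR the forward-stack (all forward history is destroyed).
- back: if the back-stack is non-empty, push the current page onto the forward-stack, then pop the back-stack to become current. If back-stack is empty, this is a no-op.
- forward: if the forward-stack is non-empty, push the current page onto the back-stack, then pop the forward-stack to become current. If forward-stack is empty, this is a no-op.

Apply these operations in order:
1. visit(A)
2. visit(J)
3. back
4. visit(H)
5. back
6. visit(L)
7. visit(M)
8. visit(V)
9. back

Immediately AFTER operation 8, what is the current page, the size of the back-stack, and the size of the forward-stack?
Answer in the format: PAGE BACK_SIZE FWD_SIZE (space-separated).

After 1 (visit(A)): cur=A back=1 fwd=0
After 2 (visit(J)): cur=J back=2 fwd=0
After 3 (back): cur=A back=1 fwd=1
After 4 (visit(H)): cur=H back=2 fwd=0
After 5 (back): cur=A back=1 fwd=1
After 6 (visit(L)): cur=L back=2 fwd=0
After 7 (visit(M)): cur=M back=3 fwd=0
After 8 (visit(V)): cur=V back=4 fwd=0

V 4 0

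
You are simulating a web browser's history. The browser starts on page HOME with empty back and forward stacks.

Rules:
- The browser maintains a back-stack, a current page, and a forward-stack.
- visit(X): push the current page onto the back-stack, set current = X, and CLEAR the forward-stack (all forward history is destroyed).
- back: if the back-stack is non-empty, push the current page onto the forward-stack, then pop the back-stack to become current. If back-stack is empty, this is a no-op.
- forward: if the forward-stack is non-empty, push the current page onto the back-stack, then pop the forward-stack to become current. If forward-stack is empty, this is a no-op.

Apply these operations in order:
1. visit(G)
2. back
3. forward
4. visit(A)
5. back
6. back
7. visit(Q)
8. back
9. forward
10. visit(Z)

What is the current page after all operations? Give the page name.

After 1 (visit(G)): cur=G back=1 fwd=0
After 2 (back): cur=HOME back=0 fwd=1
After 3 (forward): cur=G back=1 fwd=0
After 4 (visit(A)): cur=A back=2 fwd=0
After 5 (back): cur=G back=1 fwd=1
After 6 (back): cur=HOME back=0 fwd=2
After 7 (visit(Q)): cur=Q back=1 fwd=0
After 8 (back): cur=HOME back=0 fwd=1
After 9 (forward): cur=Q back=1 fwd=0
After 10 (visit(Z)): cur=Z back=2 fwd=0

Answer: Z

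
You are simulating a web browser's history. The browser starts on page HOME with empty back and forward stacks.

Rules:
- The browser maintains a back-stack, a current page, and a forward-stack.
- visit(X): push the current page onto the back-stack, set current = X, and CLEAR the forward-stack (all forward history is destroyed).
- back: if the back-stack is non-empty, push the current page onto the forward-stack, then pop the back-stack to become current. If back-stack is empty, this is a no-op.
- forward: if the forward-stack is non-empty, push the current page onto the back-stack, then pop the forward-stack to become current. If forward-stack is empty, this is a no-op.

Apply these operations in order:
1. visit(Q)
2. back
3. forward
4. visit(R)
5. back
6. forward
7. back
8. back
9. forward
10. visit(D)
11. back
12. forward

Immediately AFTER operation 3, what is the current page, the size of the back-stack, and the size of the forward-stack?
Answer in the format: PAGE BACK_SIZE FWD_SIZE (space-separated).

After 1 (visit(Q)): cur=Q back=1 fwd=0
After 2 (back): cur=HOME back=0 fwd=1
After 3 (forward): cur=Q back=1 fwd=0

Q 1 0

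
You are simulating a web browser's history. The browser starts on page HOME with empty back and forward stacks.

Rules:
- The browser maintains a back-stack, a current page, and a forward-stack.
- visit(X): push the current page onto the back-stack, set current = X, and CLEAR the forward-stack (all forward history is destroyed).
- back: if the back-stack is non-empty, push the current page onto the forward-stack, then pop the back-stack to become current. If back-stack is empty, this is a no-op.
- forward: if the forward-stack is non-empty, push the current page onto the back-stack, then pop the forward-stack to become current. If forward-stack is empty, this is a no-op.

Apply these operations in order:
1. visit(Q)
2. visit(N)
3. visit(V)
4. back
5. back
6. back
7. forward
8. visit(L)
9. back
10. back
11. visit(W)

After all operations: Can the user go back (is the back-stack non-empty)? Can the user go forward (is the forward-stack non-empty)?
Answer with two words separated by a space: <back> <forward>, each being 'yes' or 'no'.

Answer: yes no

Derivation:
After 1 (visit(Q)): cur=Q back=1 fwd=0
After 2 (visit(N)): cur=N back=2 fwd=0
After 3 (visit(V)): cur=V back=3 fwd=0
After 4 (back): cur=N back=2 fwd=1
After 5 (back): cur=Q back=1 fwd=2
After 6 (back): cur=HOME back=0 fwd=3
After 7 (forward): cur=Q back=1 fwd=2
After 8 (visit(L)): cur=L back=2 fwd=0
After 9 (back): cur=Q back=1 fwd=1
After 10 (back): cur=HOME back=0 fwd=2
After 11 (visit(W)): cur=W back=1 fwd=0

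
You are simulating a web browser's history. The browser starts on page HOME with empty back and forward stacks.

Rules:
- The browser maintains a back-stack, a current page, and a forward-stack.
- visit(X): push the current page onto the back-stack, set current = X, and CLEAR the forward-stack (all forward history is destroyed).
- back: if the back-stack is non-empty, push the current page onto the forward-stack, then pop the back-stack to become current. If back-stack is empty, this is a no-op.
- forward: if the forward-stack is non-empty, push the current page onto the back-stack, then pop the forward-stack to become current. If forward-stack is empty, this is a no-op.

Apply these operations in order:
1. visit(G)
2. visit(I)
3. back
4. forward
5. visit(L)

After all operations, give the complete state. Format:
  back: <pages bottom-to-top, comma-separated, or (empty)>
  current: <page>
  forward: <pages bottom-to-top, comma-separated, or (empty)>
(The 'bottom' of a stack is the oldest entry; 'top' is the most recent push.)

After 1 (visit(G)): cur=G back=1 fwd=0
After 2 (visit(I)): cur=I back=2 fwd=0
After 3 (back): cur=G back=1 fwd=1
After 4 (forward): cur=I back=2 fwd=0
After 5 (visit(L)): cur=L back=3 fwd=0

Answer: back: HOME,G,I
current: L
forward: (empty)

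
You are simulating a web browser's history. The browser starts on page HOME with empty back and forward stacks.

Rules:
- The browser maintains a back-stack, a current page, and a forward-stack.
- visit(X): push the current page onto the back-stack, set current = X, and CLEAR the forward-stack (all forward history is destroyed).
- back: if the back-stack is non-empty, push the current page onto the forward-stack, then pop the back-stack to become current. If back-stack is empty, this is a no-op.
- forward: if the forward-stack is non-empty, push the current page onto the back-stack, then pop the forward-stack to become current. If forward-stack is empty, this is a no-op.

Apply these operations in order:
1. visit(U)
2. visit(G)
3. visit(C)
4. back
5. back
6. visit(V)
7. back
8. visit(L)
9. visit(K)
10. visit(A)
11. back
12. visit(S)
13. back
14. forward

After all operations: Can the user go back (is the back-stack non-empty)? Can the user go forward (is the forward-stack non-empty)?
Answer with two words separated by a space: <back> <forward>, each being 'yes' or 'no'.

After 1 (visit(U)): cur=U back=1 fwd=0
After 2 (visit(G)): cur=G back=2 fwd=0
After 3 (visit(C)): cur=C back=3 fwd=0
After 4 (back): cur=G back=2 fwd=1
After 5 (back): cur=U back=1 fwd=2
After 6 (visit(V)): cur=V back=2 fwd=0
After 7 (back): cur=U back=1 fwd=1
After 8 (visit(L)): cur=L back=2 fwd=0
After 9 (visit(K)): cur=K back=3 fwd=0
After 10 (visit(A)): cur=A back=4 fwd=0
After 11 (back): cur=K back=3 fwd=1
After 12 (visit(S)): cur=S back=4 fwd=0
After 13 (back): cur=K back=3 fwd=1
After 14 (forward): cur=S back=4 fwd=0

Answer: yes no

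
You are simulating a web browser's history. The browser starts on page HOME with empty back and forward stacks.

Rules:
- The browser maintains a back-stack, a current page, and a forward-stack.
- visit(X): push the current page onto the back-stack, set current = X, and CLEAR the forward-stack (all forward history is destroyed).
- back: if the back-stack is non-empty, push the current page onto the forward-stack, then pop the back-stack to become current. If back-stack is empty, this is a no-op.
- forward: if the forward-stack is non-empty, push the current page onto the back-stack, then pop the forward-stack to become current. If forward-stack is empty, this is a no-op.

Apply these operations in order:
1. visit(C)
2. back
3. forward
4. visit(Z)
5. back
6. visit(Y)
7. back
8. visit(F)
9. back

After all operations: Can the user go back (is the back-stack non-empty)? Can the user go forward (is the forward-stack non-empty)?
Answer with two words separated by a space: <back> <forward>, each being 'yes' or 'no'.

Answer: yes yes

Derivation:
After 1 (visit(C)): cur=C back=1 fwd=0
After 2 (back): cur=HOME back=0 fwd=1
After 3 (forward): cur=C back=1 fwd=0
After 4 (visit(Z)): cur=Z back=2 fwd=0
After 5 (back): cur=C back=1 fwd=1
After 6 (visit(Y)): cur=Y back=2 fwd=0
After 7 (back): cur=C back=1 fwd=1
After 8 (visit(F)): cur=F back=2 fwd=0
After 9 (back): cur=C back=1 fwd=1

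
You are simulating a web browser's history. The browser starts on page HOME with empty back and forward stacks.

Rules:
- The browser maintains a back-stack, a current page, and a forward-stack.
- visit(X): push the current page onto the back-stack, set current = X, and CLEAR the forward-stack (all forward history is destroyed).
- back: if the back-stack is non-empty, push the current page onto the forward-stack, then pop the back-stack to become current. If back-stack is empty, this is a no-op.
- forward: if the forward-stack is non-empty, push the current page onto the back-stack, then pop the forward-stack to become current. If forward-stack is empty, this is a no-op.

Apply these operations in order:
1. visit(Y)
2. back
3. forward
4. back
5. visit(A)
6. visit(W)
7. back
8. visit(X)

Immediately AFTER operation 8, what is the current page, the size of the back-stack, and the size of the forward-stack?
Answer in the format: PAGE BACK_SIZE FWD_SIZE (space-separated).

After 1 (visit(Y)): cur=Y back=1 fwd=0
After 2 (back): cur=HOME back=0 fwd=1
After 3 (forward): cur=Y back=1 fwd=0
After 4 (back): cur=HOME back=0 fwd=1
After 5 (visit(A)): cur=A back=1 fwd=0
After 6 (visit(W)): cur=W back=2 fwd=0
After 7 (back): cur=A back=1 fwd=1
After 8 (visit(X)): cur=X back=2 fwd=0

X 2 0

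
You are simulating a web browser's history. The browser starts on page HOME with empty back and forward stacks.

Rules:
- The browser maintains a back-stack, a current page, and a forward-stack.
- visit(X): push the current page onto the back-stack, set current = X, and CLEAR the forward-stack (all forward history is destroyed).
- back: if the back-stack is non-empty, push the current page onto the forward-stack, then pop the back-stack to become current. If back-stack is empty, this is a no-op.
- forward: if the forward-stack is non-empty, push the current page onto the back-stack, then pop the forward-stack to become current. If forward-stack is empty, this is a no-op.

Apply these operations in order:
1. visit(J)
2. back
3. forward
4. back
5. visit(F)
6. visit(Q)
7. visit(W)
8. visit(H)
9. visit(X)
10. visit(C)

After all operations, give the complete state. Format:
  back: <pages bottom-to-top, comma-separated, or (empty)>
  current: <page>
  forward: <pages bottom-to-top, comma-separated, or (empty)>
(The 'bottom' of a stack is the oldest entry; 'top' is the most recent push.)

Answer: back: HOME,F,Q,W,H,X
current: C
forward: (empty)

Derivation:
After 1 (visit(J)): cur=J back=1 fwd=0
After 2 (back): cur=HOME back=0 fwd=1
After 3 (forward): cur=J back=1 fwd=0
After 4 (back): cur=HOME back=0 fwd=1
After 5 (visit(F)): cur=F back=1 fwd=0
After 6 (visit(Q)): cur=Q back=2 fwd=0
After 7 (visit(W)): cur=W back=3 fwd=0
After 8 (visit(H)): cur=H back=4 fwd=0
After 9 (visit(X)): cur=X back=5 fwd=0
After 10 (visit(C)): cur=C back=6 fwd=0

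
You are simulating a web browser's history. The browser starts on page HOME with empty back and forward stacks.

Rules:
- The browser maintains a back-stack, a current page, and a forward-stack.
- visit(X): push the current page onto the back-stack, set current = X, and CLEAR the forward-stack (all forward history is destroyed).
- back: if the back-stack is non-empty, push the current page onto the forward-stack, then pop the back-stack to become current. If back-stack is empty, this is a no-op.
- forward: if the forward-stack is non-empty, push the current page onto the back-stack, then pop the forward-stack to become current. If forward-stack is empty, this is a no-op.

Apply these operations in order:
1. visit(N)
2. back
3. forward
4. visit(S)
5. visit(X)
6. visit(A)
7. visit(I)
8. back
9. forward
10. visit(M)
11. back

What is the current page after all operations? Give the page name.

After 1 (visit(N)): cur=N back=1 fwd=0
After 2 (back): cur=HOME back=0 fwd=1
After 3 (forward): cur=N back=1 fwd=0
After 4 (visit(S)): cur=S back=2 fwd=0
After 5 (visit(X)): cur=X back=3 fwd=0
After 6 (visit(A)): cur=A back=4 fwd=0
After 7 (visit(I)): cur=I back=5 fwd=0
After 8 (back): cur=A back=4 fwd=1
After 9 (forward): cur=I back=5 fwd=0
After 10 (visit(M)): cur=M back=6 fwd=0
After 11 (back): cur=I back=5 fwd=1

Answer: I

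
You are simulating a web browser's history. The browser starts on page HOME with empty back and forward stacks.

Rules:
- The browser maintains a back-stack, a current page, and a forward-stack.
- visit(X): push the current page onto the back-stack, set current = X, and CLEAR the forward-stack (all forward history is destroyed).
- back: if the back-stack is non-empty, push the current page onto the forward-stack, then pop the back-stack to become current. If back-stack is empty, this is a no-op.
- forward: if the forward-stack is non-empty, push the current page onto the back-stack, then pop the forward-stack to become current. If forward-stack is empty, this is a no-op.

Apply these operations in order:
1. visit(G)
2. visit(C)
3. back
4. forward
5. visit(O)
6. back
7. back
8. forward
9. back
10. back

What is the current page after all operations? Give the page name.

After 1 (visit(G)): cur=G back=1 fwd=0
After 2 (visit(C)): cur=C back=2 fwd=0
After 3 (back): cur=G back=1 fwd=1
After 4 (forward): cur=C back=2 fwd=0
After 5 (visit(O)): cur=O back=3 fwd=0
After 6 (back): cur=C back=2 fwd=1
After 7 (back): cur=G back=1 fwd=2
After 8 (forward): cur=C back=2 fwd=1
After 9 (back): cur=G back=1 fwd=2
After 10 (back): cur=HOME back=0 fwd=3

Answer: HOME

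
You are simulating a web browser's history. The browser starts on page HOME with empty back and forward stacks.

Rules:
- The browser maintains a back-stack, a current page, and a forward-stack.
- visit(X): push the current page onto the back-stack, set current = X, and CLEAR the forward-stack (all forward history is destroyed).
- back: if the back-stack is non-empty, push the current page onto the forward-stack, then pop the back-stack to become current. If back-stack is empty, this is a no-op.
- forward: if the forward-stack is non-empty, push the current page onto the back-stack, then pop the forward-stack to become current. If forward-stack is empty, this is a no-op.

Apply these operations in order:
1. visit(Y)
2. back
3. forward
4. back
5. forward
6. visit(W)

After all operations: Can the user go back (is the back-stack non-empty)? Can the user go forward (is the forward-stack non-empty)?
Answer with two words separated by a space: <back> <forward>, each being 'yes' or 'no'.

After 1 (visit(Y)): cur=Y back=1 fwd=0
After 2 (back): cur=HOME back=0 fwd=1
After 3 (forward): cur=Y back=1 fwd=0
After 4 (back): cur=HOME back=0 fwd=1
After 5 (forward): cur=Y back=1 fwd=0
After 6 (visit(W)): cur=W back=2 fwd=0

Answer: yes no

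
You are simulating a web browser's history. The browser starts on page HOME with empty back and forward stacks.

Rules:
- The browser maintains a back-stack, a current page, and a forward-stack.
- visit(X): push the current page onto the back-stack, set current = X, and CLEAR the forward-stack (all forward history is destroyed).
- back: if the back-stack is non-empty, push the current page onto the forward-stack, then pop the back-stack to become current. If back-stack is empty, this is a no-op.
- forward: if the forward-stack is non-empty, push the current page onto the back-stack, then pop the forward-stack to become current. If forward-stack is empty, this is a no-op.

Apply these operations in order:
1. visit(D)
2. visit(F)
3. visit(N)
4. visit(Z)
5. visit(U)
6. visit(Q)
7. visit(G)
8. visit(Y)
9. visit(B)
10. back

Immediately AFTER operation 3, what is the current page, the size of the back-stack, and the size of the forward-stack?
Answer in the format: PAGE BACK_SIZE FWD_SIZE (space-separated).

After 1 (visit(D)): cur=D back=1 fwd=0
After 2 (visit(F)): cur=F back=2 fwd=0
After 3 (visit(N)): cur=N back=3 fwd=0

N 3 0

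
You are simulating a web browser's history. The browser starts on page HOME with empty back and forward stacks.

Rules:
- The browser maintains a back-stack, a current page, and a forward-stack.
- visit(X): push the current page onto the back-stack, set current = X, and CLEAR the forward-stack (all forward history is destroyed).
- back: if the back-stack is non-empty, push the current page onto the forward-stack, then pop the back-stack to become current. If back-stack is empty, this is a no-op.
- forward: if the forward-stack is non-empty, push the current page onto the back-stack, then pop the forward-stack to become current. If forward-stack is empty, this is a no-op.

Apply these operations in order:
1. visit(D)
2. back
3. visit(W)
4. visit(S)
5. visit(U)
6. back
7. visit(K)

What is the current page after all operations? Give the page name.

After 1 (visit(D)): cur=D back=1 fwd=0
After 2 (back): cur=HOME back=0 fwd=1
After 3 (visit(W)): cur=W back=1 fwd=0
After 4 (visit(S)): cur=S back=2 fwd=0
After 5 (visit(U)): cur=U back=3 fwd=0
After 6 (back): cur=S back=2 fwd=1
After 7 (visit(K)): cur=K back=3 fwd=0

Answer: K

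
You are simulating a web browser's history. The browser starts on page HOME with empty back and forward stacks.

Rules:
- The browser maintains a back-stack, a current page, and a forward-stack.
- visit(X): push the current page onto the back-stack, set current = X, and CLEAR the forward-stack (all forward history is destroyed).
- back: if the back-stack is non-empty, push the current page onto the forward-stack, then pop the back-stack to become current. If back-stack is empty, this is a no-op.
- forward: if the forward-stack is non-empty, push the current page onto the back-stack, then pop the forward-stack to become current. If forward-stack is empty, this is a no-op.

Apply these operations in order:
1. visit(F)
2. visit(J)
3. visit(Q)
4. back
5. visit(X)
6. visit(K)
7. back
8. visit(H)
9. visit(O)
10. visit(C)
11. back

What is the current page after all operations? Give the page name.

After 1 (visit(F)): cur=F back=1 fwd=0
After 2 (visit(J)): cur=J back=2 fwd=0
After 3 (visit(Q)): cur=Q back=3 fwd=0
After 4 (back): cur=J back=2 fwd=1
After 5 (visit(X)): cur=X back=3 fwd=0
After 6 (visit(K)): cur=K back=4 fwd=0
After 7 (back): cur=X back=3 fwd=1
After 8 (visit(H)): cur=H back=4 fwd=0
After 9 (visit(O)): cur=O back=5 fwd=0
After 10 (visit(C)): cur=C back=6 fwd=0
After 11 (back): cur=O back=5 fwd=1

Answer: O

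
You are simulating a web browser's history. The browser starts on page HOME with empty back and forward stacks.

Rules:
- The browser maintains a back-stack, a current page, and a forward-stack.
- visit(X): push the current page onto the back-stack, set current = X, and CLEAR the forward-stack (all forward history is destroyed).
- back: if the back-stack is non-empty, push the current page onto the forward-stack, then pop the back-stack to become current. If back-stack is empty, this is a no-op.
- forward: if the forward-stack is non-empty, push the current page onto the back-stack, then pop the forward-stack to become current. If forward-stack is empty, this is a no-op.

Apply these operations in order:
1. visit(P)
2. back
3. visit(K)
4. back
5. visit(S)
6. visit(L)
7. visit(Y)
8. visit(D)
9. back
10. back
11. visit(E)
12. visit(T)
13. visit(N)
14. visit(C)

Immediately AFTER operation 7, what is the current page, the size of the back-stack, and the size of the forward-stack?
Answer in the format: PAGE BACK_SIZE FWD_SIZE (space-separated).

After 1 (visit(P)): cur=P back=1 fwd=0
After 2 (back): cur=HOME back=0 fwd=1
After 3 (visit(K)): cur=K back=1 fwd=0
After 4 (back): cur=HOME back=0 fwd=1
After 5 (visit(S)): cur=S back=1 fwd=0
After 6 (visit(L)): cur=L back=2 fwd=0
After 7 (visit(Y)): cur=Y back=3 fwd=0

Y 3 0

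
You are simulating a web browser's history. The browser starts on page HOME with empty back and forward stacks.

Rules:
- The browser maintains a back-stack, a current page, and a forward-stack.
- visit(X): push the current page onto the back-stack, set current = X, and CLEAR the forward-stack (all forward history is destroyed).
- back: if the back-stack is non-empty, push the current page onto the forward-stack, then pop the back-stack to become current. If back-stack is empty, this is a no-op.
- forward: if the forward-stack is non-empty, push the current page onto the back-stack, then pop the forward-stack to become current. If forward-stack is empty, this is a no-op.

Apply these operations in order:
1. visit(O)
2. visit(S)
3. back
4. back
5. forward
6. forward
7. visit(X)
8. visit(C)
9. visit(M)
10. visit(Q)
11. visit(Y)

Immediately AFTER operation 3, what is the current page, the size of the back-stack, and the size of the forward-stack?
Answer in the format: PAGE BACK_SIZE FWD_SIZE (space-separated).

After 1 (visit(O)): cur=O back=1 fwd=0
After 2 (visit(S)): cur=S back=2 fwd=0
After 3 (back): cur=O back=1 fwd=1

O 1 1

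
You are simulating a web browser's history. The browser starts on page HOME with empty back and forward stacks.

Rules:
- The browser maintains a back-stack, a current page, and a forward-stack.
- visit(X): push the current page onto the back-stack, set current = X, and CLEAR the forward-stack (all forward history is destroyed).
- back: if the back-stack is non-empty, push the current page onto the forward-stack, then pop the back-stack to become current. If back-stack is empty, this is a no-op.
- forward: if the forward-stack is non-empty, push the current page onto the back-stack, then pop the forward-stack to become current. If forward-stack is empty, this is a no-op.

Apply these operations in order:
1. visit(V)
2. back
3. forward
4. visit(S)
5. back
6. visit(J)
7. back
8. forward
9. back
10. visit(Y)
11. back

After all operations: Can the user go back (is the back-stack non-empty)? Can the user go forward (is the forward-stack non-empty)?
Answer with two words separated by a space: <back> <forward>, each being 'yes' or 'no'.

Answer: yes yes

Derivation:
After 1 (visit(V)): cur=V back=1 fwd=0
After 2 (back): cur=HOME back=0 fwd=1
After 3 (forward): cur=V back=1 fwd=0
After 4 (visit(S)): cur=S back=2 fwd=0
After 5 (back): cur=V back=1 fwd=1
After 6 (visit(J)): cur=J back=2 fwd=0
After 7 (back): cur=V back=1 fwd=1
After 8 (forward): cur=J back=2 fwd=0
After 9 (back): cur=V back=1 fwd=1
After 10 (visit(Y)): cur=Y back=2 fwd=0
After 11 (back): cur=V back=1 fwd=1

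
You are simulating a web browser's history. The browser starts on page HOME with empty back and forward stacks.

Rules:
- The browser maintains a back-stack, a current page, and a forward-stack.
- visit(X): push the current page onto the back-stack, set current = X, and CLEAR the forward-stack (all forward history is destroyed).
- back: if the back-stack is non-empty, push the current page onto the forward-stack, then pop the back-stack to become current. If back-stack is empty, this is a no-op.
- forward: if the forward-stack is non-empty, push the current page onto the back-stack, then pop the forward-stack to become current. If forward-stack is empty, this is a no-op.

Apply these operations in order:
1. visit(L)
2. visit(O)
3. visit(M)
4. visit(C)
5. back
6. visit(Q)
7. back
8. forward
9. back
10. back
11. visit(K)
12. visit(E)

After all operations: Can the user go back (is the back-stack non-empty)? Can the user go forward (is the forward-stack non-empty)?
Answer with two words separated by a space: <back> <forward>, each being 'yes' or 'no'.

After 1 (visit(L)): cur=L back=1 fwd=0
After 2 (visit(O)): cur=O back=2 fwd=0
After 3 (visit(M)): cur=M back=3 fwd=0
After 4 (visit(C)): cur=C back=4 fwd=0
After 5 (back): cur=M back=3 fwd=1
After 6 (visit(Q)): cur=Q back=4 fwd=0
After 7 (back): cur=M back=3 fwd=1
After 8 (forward): cur=Q back=4 fwd=0
After 9 (back): cur=M back=3 fwd=1
After 10 (back): cur=O back=2 fwd=2
After 11 (visit(K)): cur=K back=3 fwd=0
After 12 (visit(E)): cur=E back=4 fwd=0

Answer: yes no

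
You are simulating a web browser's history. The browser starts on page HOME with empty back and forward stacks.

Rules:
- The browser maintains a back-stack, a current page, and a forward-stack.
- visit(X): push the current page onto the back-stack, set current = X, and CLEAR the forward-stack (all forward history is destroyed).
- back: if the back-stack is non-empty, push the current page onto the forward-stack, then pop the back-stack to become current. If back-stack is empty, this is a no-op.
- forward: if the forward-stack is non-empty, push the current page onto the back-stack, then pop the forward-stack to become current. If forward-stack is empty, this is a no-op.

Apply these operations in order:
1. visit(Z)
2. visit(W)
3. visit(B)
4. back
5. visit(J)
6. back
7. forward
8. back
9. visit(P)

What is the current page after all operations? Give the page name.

Answer: P

Derivation:
After 1 (visit(Z)): cur=Z back=1 fwd=0
After 2 (visit(W)): cur=W back=2 fwd=0
After 3 (visit(B)): cur=B back=3 fwd=0
After 4 (back): cur=W back=2 fwd=1
After 5 (visit(J)): cur=J back=3 fwd=0
After 6 (back): cur=W back=2 fwd=1
After 7 (forward): cur=J back=3 fwd=0
After 8 (back): cur=W back=2 fwd=1
After 9 (visit(P)): cur=P back=3 fwd=0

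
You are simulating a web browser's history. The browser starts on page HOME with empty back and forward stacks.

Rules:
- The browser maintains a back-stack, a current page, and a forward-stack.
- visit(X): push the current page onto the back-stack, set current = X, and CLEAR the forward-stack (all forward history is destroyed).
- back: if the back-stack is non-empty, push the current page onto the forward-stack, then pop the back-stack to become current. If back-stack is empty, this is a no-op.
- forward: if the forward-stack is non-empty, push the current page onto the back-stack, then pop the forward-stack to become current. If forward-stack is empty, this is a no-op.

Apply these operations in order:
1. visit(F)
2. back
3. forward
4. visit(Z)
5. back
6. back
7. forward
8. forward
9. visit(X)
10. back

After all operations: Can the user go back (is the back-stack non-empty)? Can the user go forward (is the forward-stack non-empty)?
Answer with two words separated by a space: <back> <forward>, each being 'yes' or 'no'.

Answer: yes yes

Derivation:
After 1 (visit(F)): cur=F back=1 fwd=0
After 2 (back): cur=HOME back=0 fwd=1
After 3 (forward): cur=F back=1 fwd=0
After 4 (visit(Z)): cur=Z back=2 fwd=0
After 5 (back): cur=F back=1 fwd=1
After 6 (back): cur=HOME back=0 fwd=2
After 7 (forward): cur=F back=1 fwd=1
After 8 (forward): cur=Z back=2 fwd=0
After 9 (visit(X)): cur=X back=3 fwd=0
After 10 (back): cur=Z back=2 fwd=1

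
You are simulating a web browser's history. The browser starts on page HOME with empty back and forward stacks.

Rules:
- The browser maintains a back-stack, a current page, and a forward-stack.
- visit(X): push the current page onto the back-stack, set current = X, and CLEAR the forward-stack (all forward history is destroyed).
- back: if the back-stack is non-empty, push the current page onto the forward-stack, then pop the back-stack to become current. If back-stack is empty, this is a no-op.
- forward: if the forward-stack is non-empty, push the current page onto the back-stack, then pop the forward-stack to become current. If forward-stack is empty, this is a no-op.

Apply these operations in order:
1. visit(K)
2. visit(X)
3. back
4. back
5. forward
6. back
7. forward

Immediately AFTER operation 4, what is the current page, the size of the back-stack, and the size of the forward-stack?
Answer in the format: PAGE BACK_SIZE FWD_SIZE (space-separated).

After 1 (visit(K)): cur=K back=1 fwd=0
After 2 (visit(X)): cur=X back=2 fwd=0
After 3 (back): cur=K back=1 fwd=1
After 4 (back): cur=HOME back=0 fwd=2

HOME 0 2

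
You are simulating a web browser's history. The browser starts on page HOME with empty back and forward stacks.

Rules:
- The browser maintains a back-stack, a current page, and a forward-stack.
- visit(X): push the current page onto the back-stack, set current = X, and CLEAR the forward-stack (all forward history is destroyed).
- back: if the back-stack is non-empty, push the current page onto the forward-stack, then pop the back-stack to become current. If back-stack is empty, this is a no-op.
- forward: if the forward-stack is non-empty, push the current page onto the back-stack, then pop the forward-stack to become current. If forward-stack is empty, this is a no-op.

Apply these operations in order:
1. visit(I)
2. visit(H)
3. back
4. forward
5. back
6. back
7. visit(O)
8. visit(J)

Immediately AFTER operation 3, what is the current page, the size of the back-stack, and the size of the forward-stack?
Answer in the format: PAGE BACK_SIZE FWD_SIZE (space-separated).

After 1 (visit(I)): cur=I back=1 fwd=0
After 2 (visit(H)): cur=H back=2 fwd=0
After 3 (back): cur=I back=1 fwd=1

I 1 1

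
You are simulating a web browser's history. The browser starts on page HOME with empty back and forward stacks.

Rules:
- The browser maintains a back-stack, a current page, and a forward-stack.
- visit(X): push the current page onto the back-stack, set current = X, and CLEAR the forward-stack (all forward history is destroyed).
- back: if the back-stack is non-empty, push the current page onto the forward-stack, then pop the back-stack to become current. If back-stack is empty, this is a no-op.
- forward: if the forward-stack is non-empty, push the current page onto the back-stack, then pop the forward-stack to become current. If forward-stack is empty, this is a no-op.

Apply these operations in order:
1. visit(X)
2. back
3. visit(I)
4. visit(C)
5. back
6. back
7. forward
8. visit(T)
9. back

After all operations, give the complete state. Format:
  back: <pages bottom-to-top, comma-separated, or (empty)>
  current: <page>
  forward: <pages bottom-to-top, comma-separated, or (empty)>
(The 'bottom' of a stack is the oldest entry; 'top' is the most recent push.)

Answer: back: HOME
current: I
forward: T

Derivation:
After 1 (visit(X)): cur=X back=1 fwd=0
After 2 (back): cur=HOME back=0 fwd=1
After 3 (visit(I)): cur=I back=1 fwd=0
After 4 (visit(C)): cur=C back=2 fwd=0
After 5 (back): cur=I back=1 fwd=1
After 6 (back): cur=HOME back=0 fwd=2
After 7 (forward): cur=I back=1 fwd=1
After 8 (visit(T)): cur=T back=2 fwd=0
After 9 (back): cur=I back=1 fwd=1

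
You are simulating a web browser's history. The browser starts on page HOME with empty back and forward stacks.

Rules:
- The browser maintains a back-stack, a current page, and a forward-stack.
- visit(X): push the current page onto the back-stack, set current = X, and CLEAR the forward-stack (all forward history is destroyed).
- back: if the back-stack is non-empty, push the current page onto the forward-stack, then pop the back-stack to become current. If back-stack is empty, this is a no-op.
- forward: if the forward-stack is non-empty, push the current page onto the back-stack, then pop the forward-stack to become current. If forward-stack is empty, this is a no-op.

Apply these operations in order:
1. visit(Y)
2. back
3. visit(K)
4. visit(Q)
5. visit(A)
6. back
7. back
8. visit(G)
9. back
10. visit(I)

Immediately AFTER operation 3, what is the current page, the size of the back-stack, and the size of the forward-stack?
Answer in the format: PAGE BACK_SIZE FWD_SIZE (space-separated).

After 1 (visit(Y)): cur=Y back=1 fwd=0
After 2 (back): cur=HOME back=0 fwd=1
After 3 (visit(K)): cur=K back=1 fwd=0

K 1 0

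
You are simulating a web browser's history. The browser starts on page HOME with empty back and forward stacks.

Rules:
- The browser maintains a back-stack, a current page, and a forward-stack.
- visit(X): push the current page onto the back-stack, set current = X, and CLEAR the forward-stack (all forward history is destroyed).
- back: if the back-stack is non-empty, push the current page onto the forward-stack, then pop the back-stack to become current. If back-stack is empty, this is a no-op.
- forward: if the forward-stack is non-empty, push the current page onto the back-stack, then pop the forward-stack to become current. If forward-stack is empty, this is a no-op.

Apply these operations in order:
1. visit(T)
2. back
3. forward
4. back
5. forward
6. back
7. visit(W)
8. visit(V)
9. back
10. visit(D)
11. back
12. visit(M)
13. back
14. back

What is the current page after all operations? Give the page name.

After 1 (visit(T)): cur=T back=1 fwd=0
After 2 (back): cur=HOME back=0 fwd=1
After 3 (forward): cur=T back=1 fwd=0
After 4 (back): cur=HOME back=0 fwd=1
After 5 (forward): cur=T back=1 fwd=0
After 6 (back): cur=HOME back=0 fwd=1
After 7 (visit(W)): cur=W back=1 fwd=0
After 8 (visit(V)): cur=V back=2 fwd=0
After 9 (back): cur=W back=1 fwd=1
After 10 (visit(D)): cur=D back=2 fwd=0
After 11 (back): cur=W back=1 fwd=1
After 12 (visit(M)): cur=M back=2 fwd=0
After 13 (back): cur=W back=1 fwd=1
After 14 (back): cur=HOME back=0 fwd=2

Answer: HOME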